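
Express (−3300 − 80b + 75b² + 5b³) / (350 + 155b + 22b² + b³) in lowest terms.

(−330 + 25b + 5b²)/(35 + 12b + b²)

Euclidean algorithm in ℚ[b]:
  5b³ + 75b² − 80b − 3300 = (5)(b³ + 22b² + 155b + 350) + (−35b² − 855b − 5050)
  b³ + 22b² + 155b + 350 = (−(1/35)b + 17/245)(−35b² − 855b − 5050) + ((3432/49)b + 34320/49)
  −35b² − 855b − 5050 = (−(1715/3432)b − 24745/3432)((3432/49)b + 34320/49) + (0)
Last nonzero remainder: (3432/49)b + 34320/49. Dividing through by 3432/49 gives the monic gcd b + 10.
Cancel b + 10 from numerator and denominator to get the reduced form.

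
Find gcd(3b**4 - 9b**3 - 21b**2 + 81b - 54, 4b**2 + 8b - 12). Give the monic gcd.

b**2 + 2b - 3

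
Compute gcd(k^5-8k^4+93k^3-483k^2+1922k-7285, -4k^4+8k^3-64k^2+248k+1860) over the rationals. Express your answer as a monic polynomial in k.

k^3-5k^2+31k-155

Apply the Euclidean algorithm:
  k^5-8k^4+93k^3-483k^2+1922k-7285 = (-(1/4)k+3/2)(-4k^4+8k^3-64k^2+248k+1860) + (65k^3-325k^2+2015k-10075)
  -4k^4+8k^3-64k^2+248k+1860 = (-(4/65)k-12/65)(65k^3-325k^2+2015k-10075) + (0)
Last nonzero remainder: 65k^3-325k^2+2015k-10075. Dividing through by 65 gives the monic gcd k^3-5k^2+31k-155.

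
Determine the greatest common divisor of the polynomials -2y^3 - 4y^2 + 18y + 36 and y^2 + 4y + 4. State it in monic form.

y + 2

Apply the Euclidean algorithm:
  -2y^3 - 4y^2 + 18y + 36 = (-2y + 4)(y^2 + 4y + 4) + (10y + 20)
  y^2 + 4y + 4 = ((1/10)y + 1/5)(10y + 20) + (0)
Last nonzero remainder: 10y + 20. Dividing through by 10 gives the monic gcd y + 2.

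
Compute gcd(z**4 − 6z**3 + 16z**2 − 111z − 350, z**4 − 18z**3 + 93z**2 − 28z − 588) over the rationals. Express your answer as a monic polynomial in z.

z**2 − 5z − 14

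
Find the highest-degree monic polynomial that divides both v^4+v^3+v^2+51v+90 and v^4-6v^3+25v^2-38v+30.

v^2-4v+15

Repeated division with remainder:
  v^4+v^3+v^2+51v+90 = (v^4-6v^3+25v^2-38v+30) + (7v^3-24v^2+89v+60)
  v^4-6v^3+25v^2-38v+30 = ((1/7)v-18/49)(7v^3-24v^2+89v+60) + ((170/49)v^2-(680/49)v+2550/49)
  7v^3-24v^2+89v+60 = ((343/170)v+98/85)((170/49)v^2-(680/49)v+2550/49) + (0)
Last nonzero remainder: (170/49)v^2-(680/49)v+2550/49. Dividing through by 170/49 gives the monic gcd v^2-4v+15.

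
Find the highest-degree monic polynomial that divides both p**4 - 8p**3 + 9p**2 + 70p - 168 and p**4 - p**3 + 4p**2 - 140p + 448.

Euclidean algorithm in ℚ[p]:
  p**4 - 8p**3 + 9p**2 + 70p - 168 = (p**4 - p**3 + 4p**2 - 140p + 448) + (-7p**3 + 5p**2 + 210p - 616)
  p**4 - p**3 + 4p**2 - 140p + 448 = (-(1/7)p + 2/49)(-7p**3 + 5p**2 + 210p - 616) + ((1656/49)p**2 - (1656/7)p + 3312/7)
  -7p**3 + 5p**2 + 210p - 616 = (-(343/1656)p - 539/414)((1656/49)p**2 - (1656/7)p + 3312/7) + (0)
Last nonzero remainder: (1656/49)p**2 - (1656/7)p + 3312/7. Dividing through by 1656/49 gives the monic gcd p**2 - 7p + 14.

p**2 - 7p + 14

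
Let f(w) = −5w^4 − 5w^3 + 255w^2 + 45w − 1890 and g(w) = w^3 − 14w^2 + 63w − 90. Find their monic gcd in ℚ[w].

Euclidean algorithm in ℚ[w]:
  −5w^4 − 5w^3 + 255w^2 + 45w − 1890 = (−5w − 75)(w^3 − 14w^2 + 63w − 90) + (−480w^2 + 4320w − 8640)
  w^3 − 14w^2 + 63w − 90 = (−(1/480)w + 1/96)(−480w^2 + 4320w − 8640) + (0)
Last nonzero remainder: −480w^2 + 4320w − 8640. Dividing through by −480 gives the monic gcd w^2 − 9w + 18.

w^2 − 9w + 18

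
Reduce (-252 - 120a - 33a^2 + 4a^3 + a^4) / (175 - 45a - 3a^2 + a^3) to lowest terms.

(-36 - 12a - 3a^2 + a^3)/(25 - 10a + a^2)

By polynomial division,
  a^4 + 4a^3 - 33a^2 - 120a - 252 = (a + 7)(a^3 - 3a^2 - 45a + 175) + (33a^2 + 20a - 1477)
  a^3 - 3a^2 - 45a + 175 = ((1/33)a - 119/1089)(33a^2 + 20a - 1477) + ((2116/1089)a + 14812/1089)
  33a^2 + 20a - 1477 = ((35937/2116)a - 229779/2116)((2116/1089)a + 14812/1089) + (0)
Last nonzero remainder: (2116/1089)a + 14812/1089. Dividing through by 2116/1089 gives the monic gcd a + 7.
Cancel a + 7 from numerator and denominator to get the reduced form.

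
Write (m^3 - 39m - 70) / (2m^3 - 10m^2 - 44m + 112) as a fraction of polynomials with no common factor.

(m^2 + 7m + 10)/(2m^2 + 4m - 16)

Repeated division with remainder:
  m^3 - 39m - 70 = (1/2)(2m^3 - 10m^2 - 44m + 112) + (5m^2 - 17m - 126)
  2m^3 - 10m^2 - 44m + 112 = ((2/5)m - 16/25)(5m^2 - 17m - 126) + (-(112/25)m + 784/25)
  5m^2 - 17m - 126 = (-(125/112)m - 225/56)(-(112/25)m + 784/25) + (0)
Last nonzero remainder: -(112/25)m + 784/25. Dividing through by -112/25 gives the monic gcd m - 7.
Cancel m - 7 from numerator and denominator to get the reduced form.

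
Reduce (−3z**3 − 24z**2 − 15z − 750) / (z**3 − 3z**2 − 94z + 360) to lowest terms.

(−3z**2 + 6z − 75)/(z**2 − 13z + 36)

Euclidean algorithm in ℚ[z]:
  −3z**3 − 24z**2 − 15z − 750 = (−3)(z**3 − 3z**2 − 94z + 360) + (−33z**2 − 297z + 330)
  z**3 − 3z**2 − 94z + 360 = (−(1/33)z + 4/11)(−33z**2 − 297z + 330) + (24z + 240)
  −33z**2 − 297z + 330 = (−(11/8)z + 11/8)(24z + 240) + (0)
Last nonzero remainder: 24z + 240. Dividing through by 24 gives the monic gcd z + 10.
Cancel z + 10 from numerator and denominator to get the reduced form.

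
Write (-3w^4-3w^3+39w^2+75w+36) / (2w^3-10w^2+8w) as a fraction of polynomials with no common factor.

Apply the Euclidean algorithm:
  -3w^4-3w^3+39w^2+75w+36 = (-(3/2)w-9)(2w^3-10w^2+8w) + (-39w^2+147w+36)
  2w^3-10w^2+8w = (-(2/39)w+32/507)(-39w^2+147w+36) + ((96/169)w-384/169)
  -39w^2+147w+36 = (-(2197/32)w-507/32)((96/169)w-384/169) + (0)
Last nonzero remainder: (96/169)w-384/169. Dividing through by 96/169 gives the monic gcd w-4.
Cancel w-4 from numerator and denominator to get the reduced form.

(-3w^3-15w^2-21w-9)/(2w^2-2w)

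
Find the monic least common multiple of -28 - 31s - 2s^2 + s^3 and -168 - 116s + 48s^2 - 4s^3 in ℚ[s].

Apply the Euclidean algorithm:
  s^3 - 2s^2 - 31s - 28 = (-1/4)(-4s^3 + 48s^2 - 116s - 168) + (10s^2 - 60s - 70)
  -4s^3 + 48s^2 - 116s - 168 = (-(2/5)s + 12/5)(10s^2 - 60s - 70) + (0)
Last nonzero remainder: 10s^2 - 60s - 70. Dividing through by 10 gives the monic gcd s^2 - 6s - 7.
Then lcm(f, g) = f·g / gcd(f, g); expanding and making the result monic gives the answer.

168 + 158s - 19s^2 - 8s^3 + s^4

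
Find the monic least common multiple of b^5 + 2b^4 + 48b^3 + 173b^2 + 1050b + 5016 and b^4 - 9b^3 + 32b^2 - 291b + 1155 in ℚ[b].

Euclidean algorithm in ℚ[b]:
  b^5 + 2b^4 + 48b^3 + 173b^2 + 1050b + 5016 = (b + 11)(b^4 - 9b^3 + 32b^2 - 291b + 1155) + (115b^3 + 112b^2 + 3096b - 7689)
  b^4 - 9b^3 + 32b^2 - 291b + 1155 = ((1/115)b - 1147/13225)(115b^3 + 112b^2 + 3096b - 7689) + ((195624/13225)b^2 + (586872/13225)b + 6455592/13225)
  115b^3 + 112b^2 + 3096b - 7689 = ((1520875/195624)b - 3081425/195624)((195624/13225)b^2 + (586872/13225)b + 6455592/13225) + (0)
Last nonzero remainder: (195624/13225)b^2 + (586872/13225)b + 6455592/13225. Dividing through by 195624/13225 gives the monic gcd b^2 + 3b + 33.
Then lcm(f, g) = f·g / gcd(f, g); expanding and making the result monic gives the answer.

b^7 - 10b^6 + 59b^5 - 333b^4 + 654b^3 - 1529b^2 - 23442b + 175560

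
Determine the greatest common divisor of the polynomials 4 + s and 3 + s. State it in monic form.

1

Repeated division with remainder:
  s + 4 = (s + 3) + (1)
  s + 3 = (s + 3)(1) + (0)
The last nonzero remainder is the constant 1, so the polynomials are coprime and gcd = 1.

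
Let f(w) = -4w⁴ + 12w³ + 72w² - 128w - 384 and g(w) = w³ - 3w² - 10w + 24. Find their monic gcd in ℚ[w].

Apply the Euclidean algorithm:
  -4w⁴ + 12w³ + 72w² - 128w - 384 = (-4w)(w³ - 3w² - 10w + 24) + (32w² - 32w - 384)
  w³ - 3w² - 10w + 24 = ((1/32)w - 1/16)(32w² - 32w - 384) + (0)
Last nonzero remainder: 32w² - 32w - 384. Dividing through by 32 gives the monic gcd w² - w - 12.

w² - w - 12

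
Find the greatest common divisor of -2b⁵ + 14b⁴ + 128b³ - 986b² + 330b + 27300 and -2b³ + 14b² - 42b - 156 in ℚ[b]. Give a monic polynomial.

By polynomial division,
  -2b⁵ + 14b⁴ + 128b³ - 986b² + 330b + 27300 = (b² - 85)(-2b³ + 14b² - 42b - 156) + (360b² - 3240b + 14040)
  -2b³ + 14b² - 42b - 156 = (-(1/180)b - 1/90)(360b² - 3240b + 14040) + (0)
Last nonzero remainder: 360b² - 3240b + 14040. Dividing through by 360 gives the monic gcd b² - 9b + 39.

b² - 9b + 39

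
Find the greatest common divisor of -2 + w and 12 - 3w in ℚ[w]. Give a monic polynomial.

Euclidean algorithm in ℚ[w]:
  w - 2 = (-1/3)(-3w + 12) + (2)
  -3w + 12 = (-(3/2)w + 6)(2) + (0)
The last nonzero remainder is the constant 2, so the polynomials are coprime and gcd = 1.

1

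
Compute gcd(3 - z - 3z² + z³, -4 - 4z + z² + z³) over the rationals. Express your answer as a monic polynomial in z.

Apply the Euclidean algorithm:
  z³ - 3z² - z + 3 = (z³ + z² - 4z - 4) + (-4z² + 3z + 7)
  z³ + z² - 4z - 4 = (-(1/4)z - 7/16)(-4z² + 3z + 7) + (-(15/16)z - 15/16)
  -4z² + 3z + 7 = ((64/15)z - 112/15)(-(15/16)z - 15/16) + (0)
Last nonzero remainder: -(15/16)z - 15/16. Dividing through by -15/16 gives the monic gcd z + 1.

1 + z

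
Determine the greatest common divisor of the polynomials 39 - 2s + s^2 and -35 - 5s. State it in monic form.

1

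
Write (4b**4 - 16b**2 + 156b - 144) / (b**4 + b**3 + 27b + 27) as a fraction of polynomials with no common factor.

(4b**2 + 12b - 16)/(b**2 + 4b + 3)

By polynomial division,
  4b**4 - 16b**2 + 156b - 144 = (4)(b**4 + b**3 + 27b + 27) + (-4b**3 - 16b**2 + 48b - 252)
  b**4 + b**3 + 27b + 27 = (-(1/4)b + 3/4)(-4b**3 - 16b**2 + 48b - 252) + (24b**2 - 72b + 216)
  -4b**3 - 16b**2 + 48b - 252 = (-(1/6)b - 7/6)(24b**2 - 72b + 216) + (0)
Last nonzero remainder: 24b**2 - 72b + 216. Dividing through by 24 gives the monic gcd b**2 - 3b + 9.
Cancel b**2 - 3b + 9 from numerator and denominator to get the reduced form.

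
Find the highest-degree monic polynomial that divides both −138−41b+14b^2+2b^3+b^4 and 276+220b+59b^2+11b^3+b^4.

46+29b+5b^2+b^3

Apply the Euclidean algorithm:
  b^4+2b^3+14b^2−41b−138 = (b^4+11b^3+59b^2+220b+276) + (−9b^3−45b^2−261b−414)
  b^4+11b^3+59b^2+220b+276 = (−(1/9)b−2/3)(−9b^3−45b^2−261b−414) + (0)
Last nonzero remainder: −9b^3−45b^2−261b−414. Dividing through by −9 gives the monic gcd b^3+5b^2+29b+46.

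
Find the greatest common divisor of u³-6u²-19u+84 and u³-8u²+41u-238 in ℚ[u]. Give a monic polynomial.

u-7

By polynomial division,
  u³-6u²-19u+84 = (u³-8u²+41u-238) + (2u²-60u+322)
  u³-8u²+41u-238 = ((1/2)u+11)(2u²-60u+322) + (540u-3780)
  2u²-60u+322 = ((1/270)u-23/270)(540u-3780) + (0)
Last nonzero remainder: 540u-3780. Dividing through by 540 gives the monic gcd u-7.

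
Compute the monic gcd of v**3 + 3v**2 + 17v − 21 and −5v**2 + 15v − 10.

v − 1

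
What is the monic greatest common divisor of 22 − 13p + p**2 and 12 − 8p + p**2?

Apply the Euclidean algorithm:
  p**2 − 13p + 22 = (p**2 − 8p + 12) + (−5p + 10)
  p**2 − 8p + 12 = (−(1/5)p + 6/5)(−5p + 10) + (0)
Last nonzero remainder: −5p + 10. Dividing through by −5 gives the monic gcd p − 2.

−2 + p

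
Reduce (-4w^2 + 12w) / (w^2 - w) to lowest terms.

Euclidean algorithm in ℚ[w]:
  -4w^2 + 12w = (-4)(w^2 - w) + (8w)
  w^2 - w = ((1/8)w - 1/8)(8w) + (0)
Last nonzero remainder: 8w. Dividing through by 8 gives the monic gcd w.
Cancel w from numerator and denominator to get the reduced form.

(-4w + 12)/(w - 1)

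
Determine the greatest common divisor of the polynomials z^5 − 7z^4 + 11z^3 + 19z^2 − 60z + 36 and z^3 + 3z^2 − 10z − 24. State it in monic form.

Apply the Euclidean algorithm:
  z^5 − 7z^4 + 11z^3 + 19z^2 − 60z + 36 = (z^2 − 10z + 51)(z^3 + 3z^2 − 10z − 24) + (−210z^2 + 210z + 1260)
  z^3 + 3z^2 − 10z − 24 = (−(1/210)z − 2/105)(−210z^2 + 210z + 1260) + (0)
Last nonzero remainder: −210z^2 + 210z + 1260. Dividing through by −210 gives the monic gcd z^2 − z − 6.

z^2 − z − 6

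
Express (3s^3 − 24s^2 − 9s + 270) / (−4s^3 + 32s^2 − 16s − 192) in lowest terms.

(−3s^2 + 6s + 45)/(4s^2 − 8s − 32)

Apply the Euclidean algorithm:
  3s^3 − 24s^2 − 9s + 270 = (−3/4)(−4s^3 + 32s^2 − 16s − 192) + (−21s + 126)
  −4s^3 + 32s^2 − 16s − 192 = ((4/21)s^2 − (8/21)s − 32/21)(−21s + 126) + (0)
Last nonzero remainder: −21s + 126. Dividing through by −21 gives the monic gcd s − 6.
Cancel s − 6 from numerator and denominator to get the reduced form.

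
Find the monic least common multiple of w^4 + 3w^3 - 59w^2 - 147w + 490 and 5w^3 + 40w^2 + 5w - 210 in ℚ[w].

w^5 + 6w^4 - 50w^3 - 324w^2 + 49w + 1470

By polynomial division,
  w^4 + 3w^3 - 59w^2 - 147w + 490 = ((1/5)w - 1)(5w^3 + 40w^2 + 5w - 210) + (-20w^2 - 100w + 280)
  5w^3 + 40w^2 + 5w - 210 = (-(1/4)w - 3/4)(-20w^2 - 100w + 280) + (0)
Last nonzero remainder: -20w^2 - 100w + 280. Dividing through by -20 gives the monic gcd w^2 + 5w - 14.
Then lcm(f, g) = f·g / gcd(f, g); expanding and making the result monic gives the answer.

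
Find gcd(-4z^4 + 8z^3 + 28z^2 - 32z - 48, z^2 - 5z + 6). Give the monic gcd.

Repeated division with remainder:
  -4z^4 + 8z^3 + 28z^2 - 32z - 48 = (-4z^2 - 12z - 8)(z^2 - 5z + 6) + (0)
The last nonzero remainder z^2 - 5z + 6 is already monic.

z^2 - 5z + 6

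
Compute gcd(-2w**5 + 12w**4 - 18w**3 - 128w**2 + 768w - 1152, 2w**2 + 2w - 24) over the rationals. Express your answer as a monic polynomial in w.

Euclidean algorithm in ℚ[w]:
  -2w**5 + 12w**4 - 18w**3 - 128w**2 + 768w - 1152 = (-w**3 + 7w**2 - 28w + 48)(2w**2 + 2w - 24) + (0)
Last nonzero remainder: 2w**2 + 2w - 24. Dividing through by 2 gives the monic gcd w**2 + w - 12.

w**2 + w - 12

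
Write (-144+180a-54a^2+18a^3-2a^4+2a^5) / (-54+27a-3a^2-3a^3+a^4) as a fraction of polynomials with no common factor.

(-24+18a+4a^2+2a^3)/(-9+a^2)

By polynomial division,
  2a^5-2a^4+18a^3-54a^2+180a-144 = (2a+4)(a^4-3a^3-3a^2+27a-54) + (36a^3-96a^2+180a+72)
  a^4-3a^3-3a^2+27a-54 = ((1/36)a-1/108)(36a^3-96a^2+180a+72) + (-(80/9)a^2+(80/3)a-160/3)
  36a^3-96a^2+180a+72 = (-(81/20)a-27/20)(-(80/9)a^2+(80/3)a-160/3) + (0)
Last nonzero remainder: -(80/9)a^2+(80/3)a-160/3. Dividing through by -80/9 gives the monic gcd a^2-3a+6.
Cancel a^2-3a+6 from numerator and denominator to get the reduced form.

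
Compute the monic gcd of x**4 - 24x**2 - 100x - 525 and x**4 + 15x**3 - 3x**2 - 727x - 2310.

By polynomial division,
  x**4 - 24x**2 - 100x - 525 = (x**4 + 15x**3 - 3x**2 - 727x - 2310) + (-15x**3 - 21x**2 + 627x + 1785)
  x**4 + 15x**3 - 3x**2 - 727x - 2310 = (-(1/15)x - 68/75)(-15x**3 - 21x**2 + 627x + 1785) + ((494/25)x**2 - (988/25)x - 3458/5)
  -15x**3 - 21x**2 + 627x + 1785 = (-(375/494)x - 1275/494)((494/25)x**2 - (988/25)x - 3458/5) + (0)
Last nonzero remainder: (494/25)x**2 - (988/25)x - 3458/5. Dividing through by 494/25 gives the monic gcd x**2 - 2x - 35.

x**2 - 2x - 35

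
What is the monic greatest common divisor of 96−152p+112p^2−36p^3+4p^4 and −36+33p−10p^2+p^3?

12−7p+p^2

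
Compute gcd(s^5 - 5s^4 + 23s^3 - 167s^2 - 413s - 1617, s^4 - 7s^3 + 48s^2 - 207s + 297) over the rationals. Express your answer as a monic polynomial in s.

s^2 - s + 33

By polynomial division,
  s^5 - 5s^4 + 23s^3 - 167s^2 - 413s - 1617 = (s + 2)(s^4 - 7s^3 + 48s^2 - 207s + 297) + (-11s^3 - 56s^2 - 296s - 2211)
  s^4 - 7s^3 + 48s^2 - 207s + 297 = (-(1/11)s + 133/121)(-11s^3 - 56s^2 - 296s - 2211) + ((10000/121)s^2 - (10000/121)s + 30000/11)
  -11s^3 - 56s^2 - 296s - 2211 = (-(1331/10000)s - 8107/10000)((10000/121)s^2 - (10000/121)s + 30000/11) + (0)
Last nonzero remainder: (10000/121)s^2 - (10000/121)s + 30000/11. Dividing through by 10000/121 gives the monic gcd s^2 - s + 33.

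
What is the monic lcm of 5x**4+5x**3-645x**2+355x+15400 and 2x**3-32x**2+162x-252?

x**6-8x**5-120x**4+1250x**3+119x**2-26442x+55440

Apply the Euclidean algorithm:
  5x**4+5x**3-645x**2+355x+15400 = ((5/2)x+85/2)(2x**3-32x**2+162x-252) + (310x**2-5900x+26110)
  2x**3-32x**2+162x-252 = ((1/155)x+94/4805)(310x**2-5900x+26110) + ((104720/961)x-733040/961)
  310x**2-5900x+26110 = ((29791/10472)x-358453/10472)((104720/961)x-733040/961) + (0)
Last nonzero remainder: (104720/961)x-733040/961. Dividing through by 104720/961 gives the monic gcd x-7.
Then lcm(f, g) = f·g / gcd(f, g); expanding and making the result monic gives the answer.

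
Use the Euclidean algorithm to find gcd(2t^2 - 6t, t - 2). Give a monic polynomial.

1

Euclidean algorithm in ℚ[t]:
  2t^2 - 6t = (2t - 2)(t - 2) + (-4)
  t - 2 = (-(1/4)t + 1/2)(-4) + (0)
The last nonzero remainder is the constant -4, so the polynomials are coprime and gcd = 1.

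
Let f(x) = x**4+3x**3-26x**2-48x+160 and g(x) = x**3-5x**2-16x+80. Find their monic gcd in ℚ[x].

Apply the Euclidean algorithm:
  x**4+3x**3-26x**2-48x+160 = (x+8)(x**3-5x**2-16x+80) + (30x**2-480)
  x**3-5x**2-16x+80 = ((1/30)x-1/6)(30x**2-480) + (0)
Last nonzero remainder: 30x**2-480. Dividing through by 30 gives the monic gcd x**2-16.

x**2-16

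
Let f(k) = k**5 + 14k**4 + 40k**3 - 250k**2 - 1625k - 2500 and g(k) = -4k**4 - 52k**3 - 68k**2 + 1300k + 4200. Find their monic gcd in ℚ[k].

k**2 - 25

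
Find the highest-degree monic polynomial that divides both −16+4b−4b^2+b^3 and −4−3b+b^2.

−4+b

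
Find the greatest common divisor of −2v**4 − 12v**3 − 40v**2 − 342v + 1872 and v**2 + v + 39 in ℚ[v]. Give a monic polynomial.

Apply the Euclidean algorithm:
  −2v**4 − 12v**3 − 40v**2 − 342v + 1872 = (−2v**2 − 10v + 48)(v**2 + v + 39) + (0)
The last nonzero remainder v**2 + v + 39 is already monic.

v**2 + v + 39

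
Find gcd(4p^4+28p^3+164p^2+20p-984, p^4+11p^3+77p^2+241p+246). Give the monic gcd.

By polynomial division,
  4p^4+28p^3+164p^2+20p-984 = (4)(p^4+11p^3+77p^2+241p+246) + (-16p^3-144p^2-944p-1968)
  p^4+11p^3+77p^2+241p+246 = (-(1/16)p-1/8)(-16p^3-144p^2-944p-1968) + (0)
Last nonzero remainder: -16p^3-144p^2-944p-1968. Dividing through by -16 gives the monic gcd p^3+9p^2+59p+123.

p^3+9p^2+59p+123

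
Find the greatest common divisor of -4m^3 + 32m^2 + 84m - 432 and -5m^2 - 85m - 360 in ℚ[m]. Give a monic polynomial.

Apply the Euclidean algorithm:
  -4m^3 + 32m^2 + 84m - 432 = ((4/5)m - 20)(-5m^2 - 85m - 360) + (-1328m - 7632)
  -5m^2 - 85m - 360 = ((5/1328)m + 2335/55112)(-1328m - 7632) + (-252450/6889)
  -1328m - 7632 = ((4574296/126225)m + 2920936/14025)(-252450/6889) + (0)
The last nonzero remainder is the constant -252450/6889, so the polynomials are coprime and gcd = 1.

1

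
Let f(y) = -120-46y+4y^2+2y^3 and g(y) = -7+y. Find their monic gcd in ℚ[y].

Euclidean algorithm in ℚ[y]:
  2y^3+4y^2-46y-120 = (2y^2+18y+80)(y-7) + (440)
  y-7 = ((1/440)y-7/440)(440) + (0)
The last nonzero remainder is the constant 440, so the polynomials are coprime and gcd = 1.

1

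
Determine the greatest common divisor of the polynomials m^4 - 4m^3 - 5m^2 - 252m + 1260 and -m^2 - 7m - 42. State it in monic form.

By polynomial division,
  m^4 - 4m^3 - 5m^2 - 252m + 1260 = (-m^2 + 11m - 30)(-m^2 - 7m - 42) + (0)
Last nonzero remainder: -m^2 - 7m - 42. Dividing through by -1 gives the monic gcd m^2 + 7m + 42.

m^2 + 7m + 42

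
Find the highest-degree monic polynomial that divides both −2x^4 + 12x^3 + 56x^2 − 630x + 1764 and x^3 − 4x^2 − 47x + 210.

x^2 + x − 42

Euclidean algorithm in ℚ[x]:
  −2x^4 + 12x^3 + 56x^2 − 630x + 1764 = (−2x + 4)(x^3 − 4x^2 − 47x + 210) + (−22x^2 − 22x + 924)
  x^3 − 4x^2 − 47x + 210 = (−(1/22)x + 5/22)(−22x^2 − 22x + 924) + (0)
Last nonzero remainder: −22x^2 − 22x + 924. Dividing through by −22 gives the monic gcd x^2 + x − 42.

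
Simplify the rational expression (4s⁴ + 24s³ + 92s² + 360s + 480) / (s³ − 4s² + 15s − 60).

Repeated division with remainder:
  4s⁴ + 24s³ + 92s² + 360s + 480 = (4s + 40)(s³ − 4s² + 15s − 60) + (192s² + 2880)
  s³ − 4s² + 15s − 60 = ((1/192)s − 1/48)(192s² + 2880) + (0)
Last nonzero remainder: 192s² + 2880. Dividing through by 192 gives the monic gcd s² + 15.
Cancel s² + 15 from numerator and denominator to get the reduced form.

(4s² + 24s + 32)/(s − 4)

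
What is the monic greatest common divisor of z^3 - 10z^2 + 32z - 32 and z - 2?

z - 2

Euclidean algorithm in ℚ[z]:
  z^3 - 10z^2 + 32z - 32 = (z^2 - 8z + 16)(z - 2) + (0)
The last nonzero remainder z - 2 is already monic.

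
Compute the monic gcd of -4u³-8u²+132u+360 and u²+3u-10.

u+5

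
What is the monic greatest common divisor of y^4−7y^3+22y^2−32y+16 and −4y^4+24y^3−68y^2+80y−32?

y^3−5y^2+12y−8

By polynomial division,
  y^4−7y^3+22y^2−32y+16 = (−1/4)(−4y^4+24y^3−68y^2+80y−32) + (−y^3+5y^2−12y+8)
  −4y^4+24y^3−68y^2+80y−32 = (4y−4)(−y^3+5y^2−12y+8) + (0)
Last nonzero remainder: −y^3+5y^2−12y+8. Dividing through by −1 gives the monic gcd y^3−5y^2+12y−8.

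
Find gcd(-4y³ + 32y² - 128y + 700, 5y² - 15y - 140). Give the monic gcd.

y - 7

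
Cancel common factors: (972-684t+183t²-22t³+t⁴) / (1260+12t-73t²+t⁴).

By polynomial division,
  t⁴-22t³+183t²-684t+972 = (t⁴-73t²+12t+1260) + (-22t³+256t²-696t-288)
  t⁴-73t²+12t+1260 = (-(1/22)t-64/121)(-22t³+256t²-696t-288) + ((3723/121)t²-(44676/121)t+134028/121)
  -22t³+256t²-696t-288 = (-(2662/3723)t-968/3723)((3723/121)t²-(44676/121)t+134028/121) + (0)
Last nonzero remainder: (3723/121)t²-(44676/121)t+134028/121. Dividing through by 3723/121 gives the monic gcd t²-12t+36.
Cancel t²-12t+36 from numerator and denominator to get the reduced form.

(27-10t+t²)/(35+12t+t²)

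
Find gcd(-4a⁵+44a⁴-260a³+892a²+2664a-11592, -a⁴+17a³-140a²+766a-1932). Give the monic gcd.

By polynomial division,
  -4a⁵+44a⁴-260a³+892a²+2664a-11592 = (4a+24)(-a⁴+17a³-140a²+766a-1932) + (-108a³+1188a²-7992a+34776)
  -a⁴+17a³-140a²+766a-1932 = ((1/108)a-1/18)(-108a³+1188a²-7992a+34776) + (0)
Last nonzero remainder: -108a³+1188a²-7992a+34776. Dividing through by -108 gives the monic gcd a³-11a²+74a-322.

a³-11a²+74a-322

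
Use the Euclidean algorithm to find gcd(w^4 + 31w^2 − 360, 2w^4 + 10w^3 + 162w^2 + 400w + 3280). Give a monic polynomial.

By polynomial division,
  w^4 + 31w^2 − 360 = (1/2)(2w^4 + 10w^3 + 162w^2 + 400w + 3280) + (−5w^3 − 50w^2 − 200w − 2000)
  2w^4 + 10w^3 + 162w^2 + 400w + 3280 = (−(2/5)w + 2)(−5w^3 − 50w^2 − 200w − 2000) + (182w^2 + 7280)
  −5w^3 − 50w^2 − 200w − 2000 = (−(5/182)w − 25/91)(182w^2 + 7280) + (0)
Last nonzero remainder: 182w^2 + 7280. Dividing through by 182 gives the monic gcd w^2 + 40.

w^2 + 40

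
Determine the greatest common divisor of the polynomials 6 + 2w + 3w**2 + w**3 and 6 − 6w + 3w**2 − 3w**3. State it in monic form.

2 + w**2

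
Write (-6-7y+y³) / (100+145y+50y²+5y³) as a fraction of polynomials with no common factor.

Repeated division with remainder:
  y³-7y-6 = (1/5)(5y³+50y²+145y+100) + (-10y²-36y-26)
  5y³+50y²+145y+100 = (-(1/2)y-16/5)(-10y²-36y-26) + ((84/5)y+84/5)
  -10y²-36y-26 = (-(25/42)y-65/42)((84/5)y+84/5) + (0)
Last nonzero remainder: (84/5)y+84/5. Dividing through by 84/5 gives the monic gcd y+1.
Cancel y+1 from numerator and denominator to get the reduced form.

(-6-y+y²)/(100+45y+5y²)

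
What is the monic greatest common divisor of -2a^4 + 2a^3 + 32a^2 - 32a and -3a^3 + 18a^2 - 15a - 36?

a - 4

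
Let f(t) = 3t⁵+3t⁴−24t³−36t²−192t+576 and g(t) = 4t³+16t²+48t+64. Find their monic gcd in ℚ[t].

t²+2t+8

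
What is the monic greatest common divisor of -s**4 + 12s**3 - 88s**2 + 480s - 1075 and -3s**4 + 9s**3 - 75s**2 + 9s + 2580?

By polynomial division,
  -s**4 + 12s**3 - 88s**2 + 480s - 1075 = (1/3)(-3s**4 + 9s**3 - 75s**2 + 9s + 2580) + (9s**3 - 63s**2 + 477s - 1935)
  -3s**4 + 9s**3 - 75s**2 + 9s + 2580 = (-(1/3)s - 4/3)(9s**3 - 63s**2 + 477s - 1935) + (0)
Last nonzero remainder: 9s**3 - 63s**2 + 477s - 1935. Dividing through by 9 gives the monic gcd s**3 - 7s**2 + 53s - 215.

s**3 - 7s**2 + 53s - 215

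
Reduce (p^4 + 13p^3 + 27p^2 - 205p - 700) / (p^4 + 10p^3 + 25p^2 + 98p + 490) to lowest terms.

(p^2 + p - 20)/(p^2 - 2p + 14)

By polynomial division,
  p^4 + 13p^3 + 27p^2 - 205p - 700 = (p^4 + 10p^3 + 25p^2 + 98p + 490) + (3p^3 + 2p^2 - 303p - 1190)
  p^4 + 10p^3 + 25p^2 + 98p + 490 = ((1/3)p + 28/9)(3p^3 + 2p^2 - 303p - 1190) + ((1078/9)p^2 + (4312/3)p + 37730/9)
  3p^3 + 2p^2 - 303p - 1190 = ((27/1078)p - 153/539)((1078/9)p^2 + (4312/3)p + 37730/9) + (0)
Last nonzero remainder: (1078/9)p^2 + (4312/3)p + 37730/9. Dividing through by 1078/9 gives the monic gcd p^2 + 12p + 35.
Cancel p^2 + 12p + 35 from numerator and denominator to get the reduced form.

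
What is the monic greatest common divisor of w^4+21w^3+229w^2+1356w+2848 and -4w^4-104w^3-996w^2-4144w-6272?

Repeated division with remainder:
  w^4+21w^3+229w^2+1356w+2848 = (-1/4)(-4w^4-104w^3-996w^2-4144w-6272) + (-5w^3-20w^2+320w+1280)
  -4w^4-104w^3-996w^2-4144w-6272 = ((4/5)w+88/5)(-5w^3-20w^2+320w+1280) + (-900w^2-10800w-28800)
  -5w^3-20w^2+320w+1280 = ((1/180)w-2/45)(-900w^2-10800w-28800) + (0)
Last nonzero remainder: -900w^2-10800w-28800. Dividing through by -900 gives the monic gcd w^2+12w+32.

w^2+12w+32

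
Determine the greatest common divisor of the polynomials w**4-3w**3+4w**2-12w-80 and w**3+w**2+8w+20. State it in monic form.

w**3+w**2+8w+20

Repeated division with remainder:
  w**4-3w**3+4w**2-12w-80 = (w-4)(w**3+w**2+8w+20) + (0)
The last nonzero remainder w**3+w**2+8w+20 is already monic.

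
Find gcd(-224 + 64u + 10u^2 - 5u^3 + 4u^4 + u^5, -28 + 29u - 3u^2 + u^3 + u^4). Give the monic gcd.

28 - u + 2u^2 + u^3

Apply the Euclidean algorithm:
  u^5 + 4u^4 - 5u^3 + 10u^2 + 64u - 224 = (u + 3)(u^4 + u^3 - 3u^2 + 29u - 28) + (-5u^3 - 10u^2 + 5u - 140)
  u^4 + u^3 - 3u^2 + 29u - 28 = (-(1/5)u + 1/5)(-5u^3 - 10u^2 + 5u - 140) + (0)
Last nonzero remainder: -5u^3 - 10u^2 + 5u - 140. Dividing through by -5 gives the monic gcd u^3 + 2u^2 - u + 28.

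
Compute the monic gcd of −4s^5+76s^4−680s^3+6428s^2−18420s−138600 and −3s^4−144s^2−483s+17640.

s^2−s+105

Apply the Euclidean algorithm:
  −4s^5+76s^4−680s^3+6428s^2−18420s−138600 = ((4/3)s−76/3)(−3s^4−144s^2−483s+17640) + (−488s^3+3424s^2−54176s+308280)
  −3s^4−144s^2−483s+17640 = ((3/488)s+321/7442)(−488s^3+3424s^2−54176s+308280) + ((153900/3721)s^2−(153900/3721)s+16159500/3721)
  −488s^3+3424s^2−54176s+308280 = (−(453962/38475)s+2731214/38475)((153900/3721)s^2−(153900/3721)s+16159500/3721) + (0)
Last nonzero remainder: (153900/3721)s^2−(153900/3721)s+16159500/3721. Dividing through by 153900/3721 gives the monic gcd s^2−s+105.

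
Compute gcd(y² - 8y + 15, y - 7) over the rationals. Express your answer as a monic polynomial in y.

By polynomial division,
  y² - 8y + 15 = (y - 1)(y - 7) + (8)
  y - 7 = ((1/8)y - 7/8)(8) + (0)
The last nonzero remainder is the constant 8, so the polynomials are coprime and gcd = 1.

1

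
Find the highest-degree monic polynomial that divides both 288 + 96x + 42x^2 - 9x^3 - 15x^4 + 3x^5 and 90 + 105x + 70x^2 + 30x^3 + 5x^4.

6 + 5x + 3x^2 + x^3

Repeated division with remainder:
  3x^5 - 15x^4 - 9x^3 + 42x^2 + 96x + 288 = ((3/5)x - 33/5)(5x^4 + 30x^3 + 70x^2 + 105x + 90) + (147x^3 + 441x^2 + 735x + 882)
  5x^4 + 30x^3 + 70x^2 + 105x + 90 = ((5/147)x + 5/49)(147x^3 + 441x^2 + 735x + 882) + (0)
Last nonzero remainder: 147x^3 + 441x^2 + 735x + 882. Dividing through by 147 gives the monic gcd x^3 + 3x^2 + 5x + 6.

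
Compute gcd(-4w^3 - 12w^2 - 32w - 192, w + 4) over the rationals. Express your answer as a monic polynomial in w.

Apply the Euclidean algorithm:
  -4w^3 - 12w^2 - 32w - 192 = (-4w^2 + 4w - 48)(w + 4) + (0)
The last nonzero remainder w + 4 is already monic.

w + 4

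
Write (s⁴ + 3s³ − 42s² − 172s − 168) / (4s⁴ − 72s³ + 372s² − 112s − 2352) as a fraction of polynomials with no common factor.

(s² + 8s + 12)/(4s² − 52s + 168)

Repeated division with remainder:
  s⁴ + 3s³ − 42s² − 172s − 168 = (1/4)(4s⁴ − 72s³ + 372s² − 112s − 2352) + (21s³ − 135s² − 144s + 420)
  4s⁴ − 72s³ + 372s² − 112s − 2352 = ((4/21)s − 108/49)(21s³ − 135s² − 144s + 420) + ((4992/49)s² − (24960/49)s − 9984/7)
  21s³ − 135s² − 144s + 420 = ((343/1664)s − 245/832)((4992/49)s² − (24960/49)s − 9984/7) + (0)
Last nonzero remainder: (4992/49)s² − (24960/49)s − 9984/7. Dividing through by 4992/49 gives the monic gcd s² − 5s − 14.
Cancel s² − 5s − 14 from numerator and denominator to get the reduced form.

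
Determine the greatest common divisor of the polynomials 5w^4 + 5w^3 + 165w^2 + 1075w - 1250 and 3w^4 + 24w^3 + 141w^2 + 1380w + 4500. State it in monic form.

w^3 + 2w^2 + 35w + 250

Euclidean algorithm in ℚ[w]:
  5w^4 + 5w^3 + 165w^2 + 1075w - 1250 = (5/3)(3w^4 + 24w^3 + 141w^2 + 1380w + 4500) + (-35w^3 - 70w^2 - 1225w - 8750)
  3w^4 + 24w^3 + 141w^2 + 1380w + 4500 = (-(3/35)w - 18/35)(-35w^3 - 70w^2 - 1225w - 8750) + (0)
Last nonzero remainder: -35w^3 - 70w^2 - 1225w - 8750. Dividing through by -35 gives the monic gcd w^3 + 2w^2 + 35w + 250.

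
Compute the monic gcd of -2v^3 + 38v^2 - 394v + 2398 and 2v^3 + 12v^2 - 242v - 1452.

v - 11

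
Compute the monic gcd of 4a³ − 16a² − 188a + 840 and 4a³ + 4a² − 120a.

Euclidean algorithm in ℚ[a]:
  4a³ − 16a² − 188a + 840 = (4a³ + 4a² − 120a) + (−20a² − 68a + 840)
  4a³ + 4a² − 120a = (−(1/5)a + 12/25)(−20a² − 68a + 840) + ((2016/25)a − 2016/5)
  −20a² − 68a + 840 = (−(125/504)a − 25/12)((2016/25)a − 2016/5) + (0)
Last nonzero remainder: (2016/25)a − 2016/5. Dividing through by 2016/25 gives the monic gcd a − 5.

a − 5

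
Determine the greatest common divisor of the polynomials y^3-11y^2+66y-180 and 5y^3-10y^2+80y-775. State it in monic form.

y-5

Apply the Euclidean algorithm:
  y^3-11y^2+66y-180 = (1/5)(5y^3-10y^2+80y-775) + (-9y^2+50y-25)
  5y^3-10y^2+80y-775 = (-(5/9)y-160/81)(-9y^2+50y-25) + ((13355/81)y-66775/81)
  -9y^2+50y-25 = (-(729/13355)y+81/2671)((13355/81)y-66775/81) + (0)
Last nonzero remainder: (13355/81)y-66775/81. Dividing through by 13355/81 gives the monic gcd y-5.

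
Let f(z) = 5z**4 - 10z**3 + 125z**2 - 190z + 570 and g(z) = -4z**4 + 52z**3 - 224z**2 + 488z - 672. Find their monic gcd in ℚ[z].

By polynomial division,
  5z**4 - 10z**3 + 125z**2 - 190z + 570 = (-5/4)(-4z**4 + 52z**3 - 224z**2 + 488z - 672) + (55z**3 - 155z**2 + 420z - 270)
  -4z**4 + 52z**3 - 224z**2 + 488z - 672 = (-(4/55)z + 448/605)(55z**3 - 155z**2 + 420z - 270) + (-(9520/121)z**2 + (19040/121)z - 57120/121)
  55z**3 - 155z**2 + 420z - 270 = (-(1331/1904)z + 1089/1904)(-(9520/121)z**2 + (19040/121)z - 57120/121) + (0)
Last nonzero remainder: -(9520/121)z**2 + (19040/121)z - 57120/121. Dividing through by -9520/121 gives the monic gcd z**2 - 2z + 6.

z**2 - 2z + 6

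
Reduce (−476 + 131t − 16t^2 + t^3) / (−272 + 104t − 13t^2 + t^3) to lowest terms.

Repeated division with remainder:
  t^3 − 16t^2 + 131t − 476 = (t^3 − 13t^2 + 104t − 272) + (−3t^2 + 27t − 204)
  t^3 − 13t^2 + 104t − 272 = (−(1/3)t + 4/3)(−3t^2 + 27t − 204) + (0)
Last nonzero remainder: −3t^2 + 27t − 204. Dividing through by −3 gives the monic gcd t^2 − 9t + 68.
Cancel t^2 − 9t + 68 from numerator and denominator to get the reduced form.

(−7 + t)/(−4 + t)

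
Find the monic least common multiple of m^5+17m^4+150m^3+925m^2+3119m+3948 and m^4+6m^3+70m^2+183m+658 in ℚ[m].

m^7+20m^6+215m^5+1613m^4+7994m^3+26255m^2+55510m+55272

By polynomial division,
  m^5+17m^4+150m^3+925m^2+3119m+3948 = (m+11)(m^4+6m^3+70m^2+183m+658) + (14m^3−28m^2+448m−3290)
  m^4+6m^3+70m^2+183m+658 = ((1/14)m+4/7)(14m^3−28m^2+448m−3290) + (54m^2+162m+2538)
  14m^3−28m^2+448m−3290 = ((7/27)m−35/27)(54m^2+162m+2538) + (0)
Last nonzero remainder: 54m^2+162m+2538. Dividing through by 54 gives the monic gcd m^2+3m+47.
Then lcm(f, g) = f·g / gcd(f, g); expanding and making the result monic gives the answer.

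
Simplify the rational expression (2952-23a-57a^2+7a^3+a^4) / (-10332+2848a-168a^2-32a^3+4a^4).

(8+a)/(-28+4a)

Repeated division with remainder:
  a^4+7a^3-57a^2-23a+2952 = (1/4)(4a^4-32a^3-168a^2+2848a-10332) + (15a^3-15a^2-735a+5535)
  4a^4-32a^3-168a^2+2848a-10332 = ((4/15)a-28/15)(15a^3-15a^2-735a+5535) + (0)
Last nonzero remainder: 15a^3-15a^2-735a+5535. Dividing through by 15 gives the monic gcd a^3-a^2-49a+369.
Cancel a^3-a^2-49a+369 from numerator and denominator to get the reduced form.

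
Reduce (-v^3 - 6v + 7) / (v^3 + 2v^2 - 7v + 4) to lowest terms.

(-v^2 - v - 7)/(v^2 + 3v - 4)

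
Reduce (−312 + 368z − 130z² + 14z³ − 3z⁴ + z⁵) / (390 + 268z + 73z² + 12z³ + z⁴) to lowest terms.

(−12 + 16z − 7z² + z³)/(15 + 8z + z²)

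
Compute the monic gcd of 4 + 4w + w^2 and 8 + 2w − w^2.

By polynomial division,
  w^2 + 4w + 4 = (−1)(−w^2 + 2w + 8) + (6w + 12)
  −w^2 + 2w + 8 = (−(1/6)w + 2/3)(6w + 12) + (0)
Last nonzero remainder: 6w + 12. Dividing through by 6 gives the monic gcd w + 2.

2 + w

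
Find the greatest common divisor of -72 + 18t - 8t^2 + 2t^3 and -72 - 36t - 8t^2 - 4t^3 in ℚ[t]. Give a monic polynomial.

Repeated division with remainder:
  2t^3 - 8t^2 + 18t - 72 = (-1/2)(-4t^3 - 8t^2 - 36t - 72) + (-12t^2 - 108)
  -4t^3 - 8t^2 - 36t - 72 = ((1/3)t + 2/3)(-12t^2 - 108) + (0)
Last nonzero remainder: -12t^2 - 108. Dividing through by -12 gives the monic gcd t^2 + 9.

9 + t^2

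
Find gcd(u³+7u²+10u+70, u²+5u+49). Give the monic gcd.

Euclidean algorithm in ℚ[u]:
  u³+7u²+10u+70 = (u+2)(u²+5u+49) + (−49u−28)
  u²+5u+49 = (−(1/49)u−31/343)(−49u−28) + (2277/49)
  −49u−28 = (−(2401/2277)u−1372/2277)(2277/49) + (0)
The last nonzero remainder is the constant 2277/49, so the polynomials are coprime and gcd = 1.

1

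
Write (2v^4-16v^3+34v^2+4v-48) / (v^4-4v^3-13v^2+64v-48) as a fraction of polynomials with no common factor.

(2v^2-2v-4)/(v^2+3v-4)

Apply the Euclidean algorithm:
  2v^4-16v^3+34v^2+4v-48 = (2)(v^4-4v^3-13v^2+64v-48) + (-8v^3+60v^2-124v+48)
  v^4-4v^3-13v^2+64v-48 = (-(1/8)v-7/16)(-8v^3+60v^2-124v+48) + (-(9/4)v^2+(63/4)v-27)
  -8v^3+60v^2-124v+48 = ((32/9)v-16/9)(-(9/4)v^2+(63/4)v-27) + (0)
Last nonzero remainder: -(9/4)v^2+(63/4)v-27. Dividing through by -9/4 gives the monic gcd v^2-7v+12.
Cancel v^2-7v+12 from numerator and denominator to get the reduced form.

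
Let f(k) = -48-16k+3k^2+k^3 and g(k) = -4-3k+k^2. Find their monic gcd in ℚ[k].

Euclidean algorithm in ℚ[k]:
  k^3+3k^2-16k-48 = (k+6)(k^2-3k-4) + (6k-24)
  k^2-3k-4 = ((1/6)k+1/6)(6k-24) + (0)
Last nonzero remainder: 6k-24. Dividing through by 6 gives the monic gcd k-4.

-4+k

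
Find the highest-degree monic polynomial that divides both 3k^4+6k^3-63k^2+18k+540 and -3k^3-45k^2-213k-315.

k^2+8k+15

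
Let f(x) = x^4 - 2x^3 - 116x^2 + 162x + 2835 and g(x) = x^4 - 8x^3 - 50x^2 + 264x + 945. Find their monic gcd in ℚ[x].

x^3 - 11x^2 - 17x + 315

Euclidean algorithm in ℚ[x]:
  x^4 - 2x^3 - 116x^2 + 162x + 2835 = (x^4 - 8x^3 - 50x^2 + 264x + 945) + (6x^3 - 66x^2 - 102x + 1890)
  x^4 - 8x^3 - 50x^2 + 264x + 945 = ((1/6)x + 1/2)(6x^3 - 66x^2 - 102x + 1890) + (0)
Last nonzero remainder: 6x^3 - 66x^2 - 102x + 1890. Dividing through by 6 gives the monic gcd x^3 - 11x^2 - 17x + 315.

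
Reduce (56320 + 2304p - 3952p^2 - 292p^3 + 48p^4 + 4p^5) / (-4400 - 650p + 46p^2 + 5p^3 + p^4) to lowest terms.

(-1408 + 48p + 60p^2 + 4p^3)/(110 + 8p + p^2)

Apply the Euclidean algorithm:
  4p^5 + 48p^4 - 292p^3 - 3952p^2 + 2304p + 56320 = (4p + 28)(p^4 + 5p^3 + 46p^2 - 650p - 4400) + (-616p^3 - 2640p^2 + 38104p + 179520)
  p^4 + 5p^3 + 46p^2 - 650p - 4400 = (-(1/616)p - 5/4312)(-616p^3 - 2640p^2 + 38104p + 179520) + ((5135/49)p^2 - (15405/49)p - 205400/49)
  -616p^3 - 2640p^2 + 38104p + 179520 = (-(30184/5135)p - 219912/5135)((5135/49)p^2 - (15405/49)p - 205400/49) + (0)
Last nonzero remainder: (5135/49)p^2 - (15405/49)p - 205400/49. Dividing through by 5135/49 gives the monic gcd p^2 - 3p - 40.
Cancel p^2 - 3p - 40 from numerator and denominator to get the reduced form.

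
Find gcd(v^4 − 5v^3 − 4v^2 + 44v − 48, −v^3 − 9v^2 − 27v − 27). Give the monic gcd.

v + 3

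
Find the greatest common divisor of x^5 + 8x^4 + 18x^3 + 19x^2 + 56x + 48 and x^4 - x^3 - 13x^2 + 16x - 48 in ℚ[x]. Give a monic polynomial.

Euclidean algorithm in ℚ[x]:
  x^5 + 8x^4 + 18x^3 + 19x^2 + 56x + 48 = (x + 9)(x^4 - x^3 - 13x^2 + 16x - 48) + (40x^3 + 120x^2 - 40x + 480)
  x^4 - x^3 - 13x^2 + 16x - 48 = ((1/40)x - 1/10)(40x^3 + 120x^2 - 40x + 480) + (0)
Last nonzero remainder: 40x^3 + 120x^2 - 40x + 480. Dividing through by 40 gives the monic gcd x^3 + 3x^2 - x + 12.

x^3 + 3x^2 - x + 12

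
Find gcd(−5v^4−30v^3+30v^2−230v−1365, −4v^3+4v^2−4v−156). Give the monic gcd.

v^3−v^2+v+39

Apply the Euclidean algorithm:
  −5v^4−30v^3+30v^2−230v−1365 = ((5/4)v+35/4)(−4v^3+4v^2−4v−156) + (0)
Last nonzero remainder: −4v^3+4v^2−4v−156. Dividing through by −4 gives the monic gcd v^3−v^2+v+39.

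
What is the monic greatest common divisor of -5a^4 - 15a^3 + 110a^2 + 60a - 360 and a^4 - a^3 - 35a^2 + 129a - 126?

Apply the Euclidean algorithm:
  -5a^4 - 15a^3 + 110a^2 + 60a - 360 = (-5)(a^4 - a^3 - 35a^2 + 129a - 126) + (-20a^3 - 65a^2 + 705a - 990)
  a^4 - a^3 - 35a^2 + 129a - 126 = (-(1/20)a + 17/80)(-20a^3 - 65a^2 + 705a - 990) + ((225/16)a^2 - (1125/16)a + 675/8)
  -20a^3 - 65a^2 + 705a - 990 = (-(64/45)a - 176/15)((225/16)a^2 - (1125/16)a + 675/8) + (0)
Last nonzero remainder: (225/16)a^2 - (1125/16)a + 675/8. Dividing through by 225/16 gives the monic gcd a^2 - 5a + 6.

a^2 - 5a + 6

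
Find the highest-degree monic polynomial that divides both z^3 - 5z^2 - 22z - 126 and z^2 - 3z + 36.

1

By polynomial division,
  z^3 - 5z^2 - 22z - 126 = (z - 2)(z^2 - 3z + 36) + (-64z - 54)
  z^2 - 3z + 36 = (-(1/64)z + 123/2048)(-64z - 54) + (40185/1024)
  -64z - 54 = (-(65536/40185)z - 6144/4465)(40185/1024) + (0)
The last nonzero remainder is the constant 40185/1024, so the polynomials are coprime and gcd = 1.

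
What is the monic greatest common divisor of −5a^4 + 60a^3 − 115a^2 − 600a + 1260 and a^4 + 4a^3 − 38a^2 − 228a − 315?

a^2 − 4a − 21

Repeated division with remainder:
  −5a^4 + 60a^3 − 115a^2 − 600a + 1260 = (−5)(a^4 + 4a^3 − 38a^2 − 228a − 315) + (80a^3 − 305a^2 − 1740a − 315)
  a^4 + 4a^3 − 38a^2 − 228a − 315 = ((1/80)a + 25/256)(80a^3 − 305a^2 − 1740a − 315) + ((3465/256)a^2 − (3465/64)a − 72765/256)
  80a^3 − 305a^2 − 1740a − 315 = ((4096/693)a + 256/231)((3465/256)a^2 − (3465/64)a − 72765/256) + (0)
Last nonzero remainder: (3465/256)a^2 − (3465/64)a − 72765/256. Dividing through by 3465/256 gives the monic gcd a^2 − 4a − 21.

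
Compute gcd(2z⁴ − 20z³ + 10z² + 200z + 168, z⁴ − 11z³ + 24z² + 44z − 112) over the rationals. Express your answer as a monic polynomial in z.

Euclidean algorithm in ℚ[z]:
  2z⁴ − 20z³ + 10z² + 200z + 168 = (2)(z⁴ − 11z³ + 24z² + 44z − 112) + (2z³ − 38z² + 112z + 392)
  z⁴ − 11z³ + 24z² + 44z − 112 = ((1/2)z + 4)(2z³ − 38z² + 112z + 392) + (120z² − 600z − 1680)
  2z³ − 38z² + 112z + 392 = ((1/60)z − 7/30)(120z² − 600z − 1680) + (0)
Last nonzero remainder: 120z² − 600z − 1680. Dividing through by 120 gives the monic gcd z² − 5z − 14.

z² − 5z − 14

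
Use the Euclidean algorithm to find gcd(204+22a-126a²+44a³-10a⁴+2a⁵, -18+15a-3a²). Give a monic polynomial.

6-5a+a²

Euclidean algorithm in ℚ[a]:
  2a⁵-10a⁴+44a³-126a²+22a+204 = (-(2/3)a³-(32/3)a-34/3)(-3a²+15a-18) + (0)
Last nonzero remainder: -3a²+15a-18. Dividing through by -3 gives the monic gcd a²-5a+6.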